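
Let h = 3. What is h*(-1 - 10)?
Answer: -33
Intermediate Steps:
h*(-1 - 10) = 3*(-1 - 10) = 3*(-11) = -33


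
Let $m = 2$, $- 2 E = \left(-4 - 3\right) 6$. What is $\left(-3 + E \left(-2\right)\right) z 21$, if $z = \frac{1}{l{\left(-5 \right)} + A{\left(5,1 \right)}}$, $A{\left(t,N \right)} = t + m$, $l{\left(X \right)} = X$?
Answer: $- \frac{945}{2} \approx -472.5$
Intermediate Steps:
$E = 21$ ($E = - \frac{\left(-4 - 3\right) 6}{2} = - \frac{\left(-7\right) 6}{2} = \left(- \frac{1}{2}\right) \left(-42\right) = 21$)
$A{\left(t,N \right)} = 2 + t$ ($A{\left(t,N \right)} = t + 2 = 2 + t$)
$z = \frac{1}{2}$ ($z = \frac{1}{-5 + \left(2 + 5\right)} = \frac{1}{-5 + 7} = \frac{1}{2} \approx 0.5$)
$\left(-3 + E \left(-2\right)\right) z 21 = \left(-3 + 21 \left(-2\right)\right) \frac{1}{2} \cdot 21 = \left(-3 - 42\right) \frac{1}{2} \cdot 21 = \left(-45\right) \frac{1}{2} \cdot 21 = \left(- \frac{45}{2}\right) 21 = - \frac{945}{2}$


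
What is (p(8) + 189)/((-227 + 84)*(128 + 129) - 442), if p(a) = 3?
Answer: -192/37193 ≈ -0.0051623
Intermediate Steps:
(p(8) + 189)/((-227 + 84)*(128 + 129) - 442) = (3 + 189)/((-227 + 84)*(128 + 129) - 442) = 192/(-143*257 - 442) = 192/(-36751 - 442) = 192/(-37193) = 192*(-1/37193) = -192/37193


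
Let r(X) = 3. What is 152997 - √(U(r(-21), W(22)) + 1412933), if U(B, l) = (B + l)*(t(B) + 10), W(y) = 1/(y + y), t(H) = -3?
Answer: 152997 - √683869813/22 ≈ 1.5181e+5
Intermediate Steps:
W(y) = 1/(2*y)
U(B, l) = 7*B + 7*l (U(B, l) = (B + l)*(-3 + 10) = (B + l)*7 = 7*B + 7*l)
152997 - √(U(r(-21), W(22)) + 1412933) = 152997 - √((7*3 + 7*((½)/22)) + 1412933) = 152997 - √((21 + 7*((½)*(1/22))) + 1412933) = 152997 - √((21 + 7*(1/44)) + 1412933) = 152997 - √((21 + 7/44) + 1412933) = 152997 - √(931/44 + 1412933) = 152997 - √(62169983/44) = 152997 - √683869813/22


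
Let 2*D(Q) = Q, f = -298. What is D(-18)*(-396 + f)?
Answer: 6246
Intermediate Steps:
D(Q) = Q/2
D(-18)*(-396 + f) = ((½)*(-18))*(-396 - 298) = -9*(-694) = 6246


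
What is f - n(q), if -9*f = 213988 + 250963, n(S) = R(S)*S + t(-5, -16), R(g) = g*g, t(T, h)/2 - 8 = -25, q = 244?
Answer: -131205701/9 ≈ -1.4578e+7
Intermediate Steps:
t(T, h) = -34 (t(T, h) = 16 + 2*(-25) = 16 - 50 = -34)
R(g) = g²
n(S) = -34 + S³ (n(S) = S²*S - 34 = S³ - 34 = -34 + S³)
f = -464951/9 (f = -(213988 + 250963)/9 = -⅑*464951 = -464951/9 ≈ -51661.)
f - n(q) = -464951/9 - (-34 + 244³) = -464951/9 - (-34 + 14526784) = -464951/9 - 1*14526750 = -464951/9 - 14526750 = -131205701/9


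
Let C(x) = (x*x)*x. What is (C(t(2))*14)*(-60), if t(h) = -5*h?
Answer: 840000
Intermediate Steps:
C(x) = x**3 (C(x) = x**2*x = x**3)
(C(t(2))*14)*(-60) = ((-5*2)**3*14)*(-60) = ((-10)**3*14)*(-60) = -1000*14*(-60) = -14000*(-60) = 840000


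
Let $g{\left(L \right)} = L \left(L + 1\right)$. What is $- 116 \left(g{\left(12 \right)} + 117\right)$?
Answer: $-31668$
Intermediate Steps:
$g{\left(L \right)} = L \left(1 + L\right)$
$- 116 \left(g{\left(12 \right)} + 117\right) = - 116 \left(12 \left(1 + 12\right) + 117\right) = - 116 \left(12 \cdot 13 + 117\right) = - 116 \left(156 + 117\right) = \left(-116\right) 273 = -31668$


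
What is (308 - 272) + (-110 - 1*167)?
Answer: -241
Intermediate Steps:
(308 - 272) + (-110 - 1*167) = 36 + (-110 - 167) = 36 - 277 = -241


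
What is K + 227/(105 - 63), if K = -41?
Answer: -1495/42 ≈ -35.595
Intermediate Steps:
K + 227/(105 - 63) = -41 + 227/(105 - 63) = -41 + 227/42 = -1495/42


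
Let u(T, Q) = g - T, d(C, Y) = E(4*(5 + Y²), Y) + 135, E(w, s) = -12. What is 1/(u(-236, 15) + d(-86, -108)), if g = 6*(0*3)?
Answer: 1/359 ≈ 0.0027855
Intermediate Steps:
g = 0 (g = 6*0 = 0)
d(C, Y) = 123 (d(C, Y) = -12 + 135 = 123)
u(T, Q) = -T (u(T, Q) = 0 - T = -T)
1/(u(-236, 15) + d(-86, -108)) = 1/(-1*(-236) + 123) = 1/(236 + 123) = 1/359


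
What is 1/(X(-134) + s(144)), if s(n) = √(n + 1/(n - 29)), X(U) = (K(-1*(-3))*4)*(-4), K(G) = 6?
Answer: -11040/1043279 - √1904515/1043279 ≈ -0.011905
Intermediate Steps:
X(U) = -96 (X(U) = (6*4)*(-4) = 24*(-4) = -96)
s(n) = √(n + 1/(-29 + n))
1/(X(-134) + s(144)) = 1/(-96 + √((1 + 144*(-29 + 144))/(-29 + 144))) = 1/(-96 + √((1 + 144*115)/115)) = 1/(-96 + √((1 + 16560)/115)) = 1/(-96 + √((1/115)*16561)) = 1/(-96 + √(16561/115)) = 1/(-96 + √1904515/115)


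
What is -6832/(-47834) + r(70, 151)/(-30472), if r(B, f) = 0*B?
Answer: 3416/23917 ≈ 0.14283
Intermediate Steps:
r(B, f) = 0
-6832/(-47834) + r(70, 151)/(-30472) = -6832/(-47834) + 0/(-30472) = -6832*(-1/47834) + 0*(-1/30472) = 3416/23917 + 0 = 3416/23917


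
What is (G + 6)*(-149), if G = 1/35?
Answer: -31439/35 ≈ -898.26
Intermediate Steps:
G = 1/35 ≈ 0.028571
(G + 6)*(-149) = (1/35 + 6)*(-149) = (211/35)*(-149) = -31439/35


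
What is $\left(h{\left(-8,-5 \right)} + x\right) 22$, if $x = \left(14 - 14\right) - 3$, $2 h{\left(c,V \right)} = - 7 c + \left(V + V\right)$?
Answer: $440$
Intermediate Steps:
$h{\left(c,V \right)} = V - \frac{7 c}{2}$ ($h{\left(c,V \right)} = \frac{- 7 c + \left(V + V\right)}{2} = \frac{- 7 c + 2 V}{2} = V - \frac{7 c}{2}$)
$x = -3$ ($x = 0 - 3 = -3$)
$\left(h{\left(-8,-5 \right)} + x\right) 22 = \left(\left(-5 - -28\right) - 3\right) 22 = \left(\left(-5 + 28\right) - 3\right) 22 = \left(23 - 3\right) 22 = 20 \cdot 22 = 440$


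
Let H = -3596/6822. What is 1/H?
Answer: -3411/1798 ≈ -1.8971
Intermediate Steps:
H = -1798/3411 (H = -3596*1/6822 = -1798/3411 ≈ -0.52712)
1/H = 1/(-1798/3411) = -3411/1798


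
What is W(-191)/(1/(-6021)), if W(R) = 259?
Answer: -1559439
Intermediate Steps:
W(-191)/(1/(-6021)) = 259/(1/(-6021)) = 259/(-1/6021) = 259*(-6021) = -1559439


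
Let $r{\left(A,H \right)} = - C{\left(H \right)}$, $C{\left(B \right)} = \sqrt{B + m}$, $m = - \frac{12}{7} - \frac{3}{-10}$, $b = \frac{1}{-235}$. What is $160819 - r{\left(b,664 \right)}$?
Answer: $160819 + \frac{\sqrt{3246670}}{70} \approx 1.6084 \cdot 10^{5}$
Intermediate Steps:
$b = - \frac{1}{235} \approx -0.0042553$
$m = - \frac{99}{70}$ ($m = \left(-12\right) \frac{1}{7} - - \frac{3}{10} = - \frac{12}{7} + \frac{3}{10} = - \frac{99}{70} \approx -1.4143$)
$C{\left(B \right)} = \sqrt{- \frac{99}{70} + B}$ ($C{\left(B \right)} = \sqrt{B - \frac{99}{70}} = \sqrt{- \frac{99}{70} + B}$)
$r{\left(A,H \right)} = - \frac{\sqrt{-6930 + 4900 H}}{70}$
$160819 - r{\left(b,664 \right)} = 160819 - - \frac{\sqrt{-6930 + 4900 \cdot 664}}{70} = 160819 - - \frac{\sqrt{-6930 + 3253600}}{70} = 160819 - - \frac{\sqrt{3246670}}{70} = 160819 + \frac{\sqrt{3246670}}{70}$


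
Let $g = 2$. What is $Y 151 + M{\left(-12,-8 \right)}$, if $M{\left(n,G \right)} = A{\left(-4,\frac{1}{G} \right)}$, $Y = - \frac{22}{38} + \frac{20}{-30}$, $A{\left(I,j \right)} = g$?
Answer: $- \frac{10607}{57} \approx -186.09$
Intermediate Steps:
$A{\left(I,j \right)} = 2$
$Y = - \frac{71}{57}$ ($Y = \left(-22\right) \frac{1}{38} + 20 \left(- \frac{1}{30}\right) = - \frac{11}{19} - \frac{2}{3} = - \frac{71}{57} \approx -1.2456$)
$M{\left(n,G \right)} = 2$
$Y 151 + M{\left(-12,-8 \right)} = \left(- \frac{71}{57}\right) 151 + 2 = - \frac{10721}{57} + 2 = - \frac{10607}{57}$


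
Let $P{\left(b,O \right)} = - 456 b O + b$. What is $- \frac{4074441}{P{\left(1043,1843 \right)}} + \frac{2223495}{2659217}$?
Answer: $\frac{279975305431956}{332988862616531} \approx 0.84079$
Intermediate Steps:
$P{\left(b,O \right)} = b - 456 O b$ ($P{\left(b,O \right)} = - 456 O b + b = b - 456 O b$)
$- \frac{4074441}{P{\left(1043,1843 \right)}} + \frac{2223495}{2659217} = - \frac{4074441}{1043 \left(1 - 840408\right)} + \frac{2223495}{2659217} = - \frac{4074441}{1043 \left(1 - 840408\right)} + 2223495 \cdot \frac{1}{2659217} = - \frac{4074441}{1043 \left(-840407\right)} + \frac{2223495}{2659217} = - \frac{4074441}{-876544501} + \frac{2223495}{2659217} = \left(-4074441\right) \left(- \frac{1}{876544501}\right) + \frac{2223495}{2659217} = \frac{582063}{125220643} + \frac{2223495}{2659217} = \frac{279975305431956}{332988862616531}$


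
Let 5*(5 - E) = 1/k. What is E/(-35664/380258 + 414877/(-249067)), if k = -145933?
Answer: -172765965661907618/60796790963731205 ≈ -2.8417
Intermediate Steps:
E = 3648326/729665 (E = 5 - ⅕/(-145933) = 5 - ⅕*(-1/145933) = 5 + 1/729665 = 3648326/729665 ≈ 5.0000)
E/(-35664/380258 + 414877/(-249067)) = 3648326/(729665*(-35664/380258 + 414877/(-249067))) = 3648326/(729665*(-35664*1/380258 + 414877*(-1/249067))) = 3648326/(729665*(-17832/190129 - 414877/249067)) = 3648326/(729665*(-83321511877/47354859643)) = (3648326/729665)*(-47354859643/83321511877) = -172765965661907618/60796790963731205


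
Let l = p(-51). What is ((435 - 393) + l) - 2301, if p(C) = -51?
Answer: -2310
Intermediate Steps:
l = -51
((435 - 393) + l) - 2301 = ((435 - 393) - 51) - 2301 = (42 - 51) - 2301 = -9 - 2301 = -2310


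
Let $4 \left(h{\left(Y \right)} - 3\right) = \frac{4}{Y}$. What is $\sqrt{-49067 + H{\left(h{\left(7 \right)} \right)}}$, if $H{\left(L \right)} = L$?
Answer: $\frac{i \sqrt{2404129}}{7} \approx 221.5 i$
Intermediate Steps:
$h{\left(Y \right)} = 3 + \frac{1}{Y}$ ($h{\left(Y \right)} = 3 + \frac{4 \frac{1}{Y}}{4} = 3 + \frac{1}{Y}$)
$\sqrt{-49067 + H{\left(h{\left(7 \right)} \right)}} = \sqrt{-49067 + \left(3 + \frac{1}{7}\right)} = \sqrt{-49067 + \frac{22}{7}} = \sqrt{- \frac{343447}{7}} = \frac{i \sqrt{2404129}}{7}$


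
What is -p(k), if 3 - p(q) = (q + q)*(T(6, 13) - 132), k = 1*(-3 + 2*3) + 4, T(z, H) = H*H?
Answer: 515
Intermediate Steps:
T(z, H) = H²
k = 7 (k = 1*(-3 + 6) + 4 = 1*3 + 4 = 3 + 4 = 7)
p(q) = 3 - 74*q (p(q) = 3 - (q + q)*(13² - 132) = 3 - 2*q*(169 - 132) = 3 - 2*q*37 = 3 - 74*q)
-p(k) = -(3 - 74*7) = -(3 - 518) = -1*(-515) = 515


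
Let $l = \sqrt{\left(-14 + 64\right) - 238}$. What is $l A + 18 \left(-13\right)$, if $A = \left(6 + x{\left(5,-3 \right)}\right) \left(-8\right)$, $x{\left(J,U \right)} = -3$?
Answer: $-234 - 48 i \sqrt{47} \approx -234.0 - 329.07 i$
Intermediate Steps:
$l = 2 i \sqrt{47}$ ($l = \sqrt{50 - 238} = \sqrt{-188} = 2 i \sqrt{47} \approx 13.711 i$)
$A = -24$ ($A = \left(6 - 3\right) \left(-8\right) = 3 \left(-8\right) = -24$)
$l A + 18 \left(-13\right) = 2 i \sqrt{47} \left(-24\right) + 18 \left(-13\right) = - 48 i \sqrt{47} - 234 = -234 - 48 i \sqrt{47}$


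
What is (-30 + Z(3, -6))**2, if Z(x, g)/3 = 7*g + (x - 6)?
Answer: 27225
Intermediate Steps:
Z(x, g) = -18 + 3*x + 21*g (Z(x, g) = 3*(7*g + (x - 6)) = 3*(7*g + (-6 + x)) = 3*(-6 + x + 7*g) = -18 + 3*x + 21*g)
(-30 + Z(3, -6))**2 = (-30 + (-18 + 3*3 + 21*(-6)))**2 = (-30 + (-18 + 9 - 126))**2 = (-30 - 135)**2 = (-165)**2 = 27225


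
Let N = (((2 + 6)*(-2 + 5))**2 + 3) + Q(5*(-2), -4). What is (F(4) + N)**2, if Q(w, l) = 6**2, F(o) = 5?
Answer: 384400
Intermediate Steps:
Q(w, l) = 36
N = 615 (N = (((2 + 6)*(-2 + 5))**2 + 3) + 36 = ((8*3)**2 + 3) + 36 = (24**2 + 3) + 36 = (576 + 3) + 36 = 579 + 36 = 615)
(F(4) + N)**2 = (5 + 615)**2 = 620**2 = 384400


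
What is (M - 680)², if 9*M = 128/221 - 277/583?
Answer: 69082369168233001/149404667841 ≈ 4.6238e+5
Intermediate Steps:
M = 4469/386529 (M = (128/221 - 277/583)/9 = (⅑)*(13407/128843) = 4469/386529 ≈ 0.011562)
(M - 680)² = (4469/386529 - 680)² = (-262835251/386529)² = 69082369168233001/149404667841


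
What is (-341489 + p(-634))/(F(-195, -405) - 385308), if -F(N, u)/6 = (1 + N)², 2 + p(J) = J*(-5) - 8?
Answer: 338329/611124 ≈ 0.55362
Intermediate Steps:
p(J) = -10 - 5*J (p(J) = -2 + (J*(-5) - 8) = -2 + (-5*J - 8) = -2 + (-8 - 5*J) = -10 - 5*J)
F(N, u) = -6*(1 + N)²
(-341489 + p(-634))/(F(-195, -405) - 385308) = (-341489 + (-10 - 5*(-634)))/(-6*(1 - 195)² - 385308) = (-341489 + (-10 + 3170))/(-6*(-194)² - 385308) = (-341489 + 3160)/(-6*37636 - 385308) = -338329/(-225816 - 385308) = -338329/(-611124) = -338329*(-1/611124) = 338329/611124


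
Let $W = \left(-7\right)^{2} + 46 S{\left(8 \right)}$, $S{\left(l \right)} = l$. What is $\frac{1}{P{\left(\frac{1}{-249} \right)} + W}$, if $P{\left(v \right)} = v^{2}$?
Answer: $\frac{62001}{25854418} \approx 0.0023981$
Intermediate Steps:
$W = 417$ ($W = \left(-7\right)^{2} + 46 \cdot 8 = 49 + 368 = 417$)
$\frac{1}{P{\left(\frac{1}{-249} \right)} + W} = \frac{1}{\left(\frac{1}{-249}\right)^{2} + 417} = \frac{1}{\left(- \frac{1}{249}\right)^{2} + 417} = \frac{1}{\frac{1}{62001} + 417} = \frac{1}{\frac{25854418}{62001}} = \frac{62001}{25854418}$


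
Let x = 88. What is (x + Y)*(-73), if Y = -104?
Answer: 1168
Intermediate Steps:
(x + Y)*(-73) = (88 - 104)*(-73) = -16*(-73) = 1168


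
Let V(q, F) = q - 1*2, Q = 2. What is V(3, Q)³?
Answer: 1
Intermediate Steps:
V(q, F) = -2 + q (V(q, F) = q - 2 = -2 + q)
V(3, Q)³ = (-2 + 3)³ = 1³ = 1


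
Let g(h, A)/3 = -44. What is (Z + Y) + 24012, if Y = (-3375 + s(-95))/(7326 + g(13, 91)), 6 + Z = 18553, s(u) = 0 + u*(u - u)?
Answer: 102055357/2398 ≈ 42559.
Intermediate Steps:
g(h, A) = -132 (g(h, A) = 3*(-44) = -132)
s(u) = 0 (s(u) = 0 + u*0 = 0 + 0 = 0)
Z = 18547 (Z = -6 + 18553 = 18547)
Y = -1125/2398 (Y = (-3375 + 0)/(7326 - 132) = -3375/7194 = -3375*1/7194 = -1125/2398 ≈ -0.46914)
(Z + Y) + 24012 = (18547 - 1125/2398) + 24012 = 44474581/2398 + 24012 = 102055357/2398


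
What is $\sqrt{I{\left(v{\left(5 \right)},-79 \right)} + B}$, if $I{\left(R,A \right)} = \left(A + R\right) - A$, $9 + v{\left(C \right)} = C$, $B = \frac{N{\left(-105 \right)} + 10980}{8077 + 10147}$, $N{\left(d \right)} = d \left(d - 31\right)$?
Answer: $\frac{i \sqrt{13564351}}{2278} \approx 1.6168 i$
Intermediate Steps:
$N{\left(d \right)} = d \left(-31 + d\right)$
$B = \frac{6315}{4556}$ ($B = \frac{- 105 \left(-31 - 105\right) + 10980}{8077 + 10147} = \frac{\left(-105\right) \left(-136\right) + 10980}{18224} = \left(14280 + 10980\right) \frac{1}{18224} = 25260 \cdot \frac{1}{18224} = \frac{6315}{4556} \approx 1.3861$)
$v{\left(C \right)} = -9 + C$
$I{\left(R,A \right)} = R$
$\sqrt{I{\left(v{\left(5 \right)},-79 \right)} + B} = \sqrt{\left(-9 + 5\right) + \frac{6315}{4556}} = \sqrt{-4 + \frac{6315}{4556}} = \sqrt{- \frac{11909}{4556}} = \frac{i \sqrt{13564351}}{2278}$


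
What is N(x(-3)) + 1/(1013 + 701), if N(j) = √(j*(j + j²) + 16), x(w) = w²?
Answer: 1/1714 + √826 ≈ 28.741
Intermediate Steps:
N(j) = √(16 + j*(j + j²))
N(x(-3)) + 1/(1013 + 701) = √(16 + ((-3)²)² + ((-3)²)³) + 1/(1013 + 701) = √(16 + 9² + 9³) + 1/1714 = √(16 + 81 + 729) + 1/1714 = √826 + 1/1714 = 1/1714 + √826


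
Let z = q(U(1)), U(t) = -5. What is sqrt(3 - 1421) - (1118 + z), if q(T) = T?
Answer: -1113 + I*sqrt(1418) ≈ -1113.0 + 37.656*I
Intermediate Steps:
z = -5
sqrt(3 - 1421) - (1118 + z) = sqrt(3 - 1421) - (1118 - 5) = sqrt(-1418) - 1*1113 = I*sqrt(1418) - 1113 = -1113 + I*sqrt(1418)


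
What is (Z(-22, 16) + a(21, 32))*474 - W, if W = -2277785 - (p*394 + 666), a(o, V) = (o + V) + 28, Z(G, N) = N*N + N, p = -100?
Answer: 2406373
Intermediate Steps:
Z(G, N) = N + N**2 (Z(G, N) = N**2 + N = N + N**2)
a(o, V) = 28 + V + o (a(o, V) = (V + o) + 28 = 28 + V + o)
W = -2239051 (W = -2277785 - (-100*394 + 666) = -2277785 - (-39400 + 666) = -2277785 - 1*(-38734) = -2277785 + 38734 = -2239051)
(Z(-22, 16) + a(21, 32))*474 - W = (16*(1 + 16) + (28 + 32 + 21))*474 - 1*(-2239051) = (16*17 + 81)*474 + 2239051 = (272 + 81)*474 + 2239051 = 353*474 + 2239051 = 167322 + 2239051 = 2406373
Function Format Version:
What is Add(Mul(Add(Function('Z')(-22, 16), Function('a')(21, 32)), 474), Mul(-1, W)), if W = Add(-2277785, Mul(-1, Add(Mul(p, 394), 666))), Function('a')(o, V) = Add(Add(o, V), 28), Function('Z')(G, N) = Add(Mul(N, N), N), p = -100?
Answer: 2406373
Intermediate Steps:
Function('Z')(G, N) = Add(N, Pow(N, 2)) (Function('Z')(G, N) = Add(Pow(N, 2), N) = Add(N, Pow(N, 2)))
Function('a')(o, V) = Add(28, V, o) (Function('a')(o, V) = Add(Add(V, o), 28) = Add(28, V, o))
W = -2239051 (W = Add(-2277785, Mul(-1, Add(Mul(-100, 394), 666))) = Add(-2277785, Mul(-1, Add(-39400, 666))) = Add(-2277785, Mul(-1, -38734)) = Add(-2277785, 38734) = -2239051)
Add(Mul(Add(Function('Z')(-22, 16), Function('a')(21, 32)), 474), Mul(-1, W)) = Add(Mul(Add(Mul(16, Add(1, 16)), Add(28, 32, 21)), 474), Mul(-1, -2239051)) = Add(Mul(Add(Mul(16, 17), 81), 474), 2239051) = Add(Mul(Add(272, 81), 474), 2239051) = Add(Mul(353, 474), 2239051) = Add(167322, 2239051) = 2406373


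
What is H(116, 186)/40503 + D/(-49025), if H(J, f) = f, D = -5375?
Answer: 3024297/26475461 ≈ 0.11423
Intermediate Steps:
H(116, 186)/40503 + D/(-49025) = 186/40503 - 5375/(-49025) = 186*(1/40503) - 5375*(-1/49025) = 62/13501 + 215/1961 = 3024297/26475461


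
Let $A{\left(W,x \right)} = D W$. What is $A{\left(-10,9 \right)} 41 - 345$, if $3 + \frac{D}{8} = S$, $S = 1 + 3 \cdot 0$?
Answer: $6215$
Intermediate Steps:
$S = 1$ ($S = 1 + 0 = 1$)
$D = -16$ ($D = -24 + 8 \cdot 1 = -24 + 8 = -16$)
$A{\left(W,x \right)} = - 16 W$
$A{\left(-10,9 \right)} 41 - 345 = \left(-16\right) \left(-10\right) 41 - 345 = 160 \cdot 41 - 345 = 6560 - 345 = 6215$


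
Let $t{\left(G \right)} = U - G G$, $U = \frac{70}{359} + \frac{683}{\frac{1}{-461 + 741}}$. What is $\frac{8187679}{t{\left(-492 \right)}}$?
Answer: $- \frac{2939376761}{18245746} \approx -161.1$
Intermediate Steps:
$U = \frac{68655230}{359}$ ($U = 70 \cdot \frac{1}{359} + \frac{683}{\frac{1}{280}} = \frac{70}{359} + 683 \frac{1}{\frac{1}{280}} = \frac{70}{359} + 683 \cdot 280 = \frac{70}{359} + 191240 = \frac{68655230}{359} \approx 1.9124 \cdot 10^{5}$)
$t{\left(G \right)} = \frac{68655230}{359} - G^{2}$ ($t{\left(G \right)} = \frac{68655230}{359} - G G = \frac{68655230}{359} - G^{2}$)
$\frac{8187679}{t{\left(-492 \right)}} = \frac{8187679}{\frac{68655230}{359} - \left(-492\right)^{2}} = \frac{8187679}{\frac{68655230}{359} - 242064} = \frac{8187679}{- \frac{18245746}{359}} = 8187679 \left(- \frac{359}{18245746}\right) = - \frac{2939376761}{18245746}$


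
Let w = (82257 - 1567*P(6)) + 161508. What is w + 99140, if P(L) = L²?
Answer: 286493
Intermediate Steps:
w = 187353 (w = (82257 - 1567*6²) + 161508 = (82257 - 1567*36) + 161508 = (82257 - 56412) + 161508 = 25845 + 161508 = 187353)
w + 99140 = 187353 + 99140 = 286493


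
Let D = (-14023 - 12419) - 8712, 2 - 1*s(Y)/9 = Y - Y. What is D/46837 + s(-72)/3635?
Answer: -18134532/24321785 ≈ -0.74561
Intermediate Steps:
s(Y) = 18 (s(Y) = 18 - 9*(Y - Y) = 18 - 9*0 = 18 + 0 = 18)
D = -35154 (D = -26442 - 8712 = -35154)
D/46837 + s(-72)/3635 = -35154/46837 + 18/3635 = -35154*1/46837 + 18*(1/3635) = -5022/6691 + 18/3635 = -18134532/24321785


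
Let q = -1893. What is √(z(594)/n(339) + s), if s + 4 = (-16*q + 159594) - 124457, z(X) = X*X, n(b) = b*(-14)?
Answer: 3*√4542906795/791 ≈ 255.63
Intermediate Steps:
n(b) = -14*b
z(X) = X²
s = 65421 (s = -4 + ((-16*(-1893) + 159594) - 124457) = -4 + ((30288 + 159594) - 124457) = -4 + (189882 - 124457) = -4 + 65425 = 65421)
√(z(594)/n(339) + s) = √(594²/((-14*339)) + 65421) = √(352836/(-4746) + 65421) = √(352836*(-1/4746) + 65421) = √(-58806/791 + 65421) = √(51689205/791) = 3*√4542906795/791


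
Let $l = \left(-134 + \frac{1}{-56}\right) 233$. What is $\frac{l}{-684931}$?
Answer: $\frac{92035}{2018744} \approx 0.04559$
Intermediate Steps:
$l = - \frac{1748665}{56}$ ($l = \left(-134 - \frac{1}{56}\right) 233 = \left(- \frac{7505}{56}\right) 233 = - \frac{1748665}{56} \approx -31226.0$)
$\frac{l}{-684931} = - \frac{1748665}{56 \left(-684931\right)} = \left(- \frac{1748665}{56}\right) \left(- \frac{1}{684931}\right) = \frac{92035}{2018744}$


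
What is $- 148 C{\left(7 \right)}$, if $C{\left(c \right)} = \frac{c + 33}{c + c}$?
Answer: $- \frac{2960}{7} \approx -422.86$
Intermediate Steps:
$C{\left(c \right)} = \frac{33 + c}{2 c}$
$- 148 C{\left(7 \right)} = - 148 \frac{33 + 7}{2 \cdot 7} = - 148 \cdot \frac{1}{2} \cdot \frac{1}{7} \cdot 40 = \left(-148\right) \frac{20}{7} = - \frac{2960}{7}$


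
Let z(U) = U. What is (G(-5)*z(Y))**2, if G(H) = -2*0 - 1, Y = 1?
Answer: 1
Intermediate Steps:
G(H) = -1 (G(H) = 0 - 1 = -1)
(G(-5)*z(Y))**2 = (-1*1)**2 = (-1)**2 = 1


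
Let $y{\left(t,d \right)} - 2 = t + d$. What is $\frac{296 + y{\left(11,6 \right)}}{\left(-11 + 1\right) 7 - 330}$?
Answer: $- \frac{63}{80} \approx -0.7875$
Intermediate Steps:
$y{\left(t,d \right)} = 2 + d + t$ ($y{\left(t,d \right)} = 2 + \left(t + d\right) = 2 + \left(d + t\right) = 2 + d + t$)
$\frac{296 + y{\left(11,6 \right)}}{\left(-11 + 1\right) 7 - 330} = \frac{296 + \left(2 + 6 + 11\right)}{\left(-11 + 1\right) 7 - 330} = \frac{296 + 19}{\left(-10\right) 7 - 330} = \frac{315}{-70 - 330} = \frac{315}{-400} = 315 \left(- \frac{1}{400}\right) = - \frac{63}{80}$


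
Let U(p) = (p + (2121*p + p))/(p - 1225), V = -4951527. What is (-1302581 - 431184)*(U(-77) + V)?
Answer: 1596729374288785/186 ≈ 8.5846e+12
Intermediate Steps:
U(p) = 2123*p/(-1225 + p) (U(p) = (p + 2122*p)/(-1225 + p) = (2123*p)/(-1225 + p) = 2123*p/(-1225 + p))
(-1302581 - 431184)*(U(-77) + V) = (-1302581 - 431184)*(2123*(-77)/(-1225 - 77) - 4951527) = -1733765*(2123*(-77)/(-1302) - 4951527) = -1733765*(2123*(-77)*(-1/1302) - 4951527) = -1733765*(23353/186 - 4951527) = -1733765*(-920960669/186) = 1596729374288785/186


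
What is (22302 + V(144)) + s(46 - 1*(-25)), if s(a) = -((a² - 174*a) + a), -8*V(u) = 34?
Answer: 118159/4 ≈ 29540.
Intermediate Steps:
V(u) = -17/4 (V(u) = -⅛*34 = -17/4)
s(a) = -a² + 173*a (s(a) = -(a² - 173*a) = -a² + 173*a)
(22302 + V(144)) + s(46 - 1*(-25)) = (22302 - 17/4) + (46 - 1*(-25))*(173 - (46 - 1*(-25))) = 89191/4 + (46 + 25)*(173 - (46 + 25)) = 89191/4 + 71*(173 - 1*71) = 89191/4 + 71*(173 - 71) = 89191/4 + 71*102 = 89191/4 + 7242 = 118159/4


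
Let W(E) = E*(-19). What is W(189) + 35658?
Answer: 32067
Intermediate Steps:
W(E) = -19*E
W(189) + 35658 = -19*189 + 35658 = -3591 + 35658 = 32067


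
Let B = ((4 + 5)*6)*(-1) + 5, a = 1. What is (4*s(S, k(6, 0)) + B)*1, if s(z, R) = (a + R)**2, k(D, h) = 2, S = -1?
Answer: -13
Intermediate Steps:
s(z, R) = (1 + R)**2
B = -49 (B = (9*6)*(-1) + 5 = 54*(-1) + 5 = -54 + 5 = -49)
(4*s(S, k(6, 0)) + B)*1 = (4*(1 + 2)**2 - 49)*1 = (4*3**2 - 49)*1 = (4*9 - 49)*1 = (36 - 49)*1 = -13*1 = -13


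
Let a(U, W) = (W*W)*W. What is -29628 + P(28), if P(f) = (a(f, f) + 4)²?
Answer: 482036308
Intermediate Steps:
a(U, W) = W³ (a(U, W) = W²*W = W³)
P(f) = (4 + f³)² (P(f) = (f³ + 4)² = (4 + f³)²)
-29628 + P(28) = -29628 + (4 + 28³)² = -29628 + (4 + 21952)² = -29628 + 21956² = -29628 + 482065936 = 482036308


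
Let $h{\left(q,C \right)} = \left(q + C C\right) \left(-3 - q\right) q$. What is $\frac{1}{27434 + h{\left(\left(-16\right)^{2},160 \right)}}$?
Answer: $- \frac{1}{1714328790} \approx -5.8332 \cdot 10^{-10}$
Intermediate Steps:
$h{\left(q,C \right)} = q \left(-3 - q\right) \left(q + C^{2}\right)$ ($h{\left(q,C \right)} = \left(q + C^{2}\right) \left(-3 - q\right) q = \left(-3 - q\right) \left(q + C^{2}\right) q = q \left(-3 - q\right) \left(q + C^{2}\right)$)
$\frac{1}{27434 + h{\left(\left(-16\right)^{2},160 \right)}} = \frac{1}{27434 - \left(-16\right)^{2} \left(\left(\left(-16\right)^{2}\right)^{2} + 3 \left(-16\right)^{2} + 3 \cdot 160^{2} + \left(-16\right)^{2} \cdot 160^{2}\right)} = \frac{1}{27434 - 256 \left(256^{2} + 3 \cdot 256 + 3 \cdot 25600 + 256 \cdot 25600\right)} = \frac{1}{27434 - 256 \left(65536 + 768 + 76800 + 6553600\right)} = \frac{1}{27434 - 256 \cdot 6696704} = \frac{1}{27434 - 1714356224} = \frac{1}{-1714328790} = - \frac{1}{1714328790}$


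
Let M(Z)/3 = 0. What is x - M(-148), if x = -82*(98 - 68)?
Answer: -2460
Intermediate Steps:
M(Z) = 0 (M(Z) = 3*0 = 0)
x = -2460 (x = -82*30 = -2460)
x - M(-148) = -2460 - 1*0 = -2460 + 0 = -2460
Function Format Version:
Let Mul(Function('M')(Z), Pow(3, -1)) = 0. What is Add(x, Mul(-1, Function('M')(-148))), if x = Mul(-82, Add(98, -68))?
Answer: -2460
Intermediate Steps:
Function('M')(Z) = 0 (Function('M')(Z) = Mul(3, 0) = 0)
x = -2460 (x = Mul(-82, 30) = -2460)
Add(x, Mul(-1, Function('M')(-148))) = Add(-2460, Mul(-1, 0)) = Add(-2460, 0) = -2460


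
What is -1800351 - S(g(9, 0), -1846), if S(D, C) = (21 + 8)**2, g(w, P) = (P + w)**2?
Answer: -1801192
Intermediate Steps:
S(D, C) = 841 (S(D, C) = 29**2 = 841)
-1800351 - S(g(9, 0), -1846) = -1800351 - 1*841 = -1800351 - 841 = -1801192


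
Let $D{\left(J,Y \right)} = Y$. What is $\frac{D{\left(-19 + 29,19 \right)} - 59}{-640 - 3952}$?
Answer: $\frac{5}{574} \approx 0.0087108$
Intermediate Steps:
$\frac{D{\left(-19 + 29,19 \right)} - 59}{-640 - 3952} = \frac{19 - 59}{-640 - 3952} = - \frac{40}{-4592} = \left(-40\right) \left(- \frac{1}{4592}\right) = \frac{5}{574}$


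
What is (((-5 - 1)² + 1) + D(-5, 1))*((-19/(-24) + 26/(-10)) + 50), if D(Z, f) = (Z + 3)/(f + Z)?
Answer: 28915/16 ≈ 1807.2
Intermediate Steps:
D(Z, f) = (3 + Z)/(Z + f)
(((-5 - 1)² + 1) + D(-5, 1))*((-19/(-24) + 26/(-10)) + 50) = (((-5 - 1)² + 1) + (3 - 5)/(-5 + 1))*((-19/(-24) + 26/(-10)) + 50) = (((-6)² + 1) - 2/(-4))*((-19*(-1/24) + 26*(-⅒)) + 50) = ((36 + 1) - ¼*(-2))*((19/24 - 13/5) + 50) = (37 + ½)*(-217/120 + 50) = (75/2)*(5783/120) = 28915/16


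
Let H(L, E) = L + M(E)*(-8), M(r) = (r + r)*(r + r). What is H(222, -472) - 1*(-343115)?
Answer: -6785751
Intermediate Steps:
M(r) = 4*r² (M(r) = (2*r)*(2*r) = 4*r²)
H(L, E) = L - 32*E² (H(L, E) = L + (4*E²)*(-8) = L - 32*E²)
H(222, -472) - 1*(-343115) = (222 - 32*(-472)²) - 1*(-343115) = (222 - 32*222784) + 343115 = (222 - 7129088) + 343115 = -7128866 + 343115 = -6785751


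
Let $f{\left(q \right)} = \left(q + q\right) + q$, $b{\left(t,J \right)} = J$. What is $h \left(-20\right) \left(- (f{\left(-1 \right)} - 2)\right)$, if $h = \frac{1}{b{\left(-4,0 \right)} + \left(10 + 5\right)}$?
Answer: $- \frac{20}{3} \approx -6.6667$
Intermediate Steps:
$f{\left(q \right)} = 3 q$ ($f{\left(q \right)} = 2 q + q = 3 q$)
$h = \frac{1}{15}$ ($h = \frac{1}{0 + \left(10 + 5\right)} = \frac{1}{0 + 15} = \frac{1}{15} \approx 0.066667$)
$h \left(-20\right) \left(- (f{\left(-1 \right)} - 2)\right) = \frac{1}{15} \left(-20\right) \left(- (3 \left(-1\right) - 2)\right) = - \frac{4 \left(- (-3 - 2)\right)}{3} = - \frac{4 \left(\left(-1\right) \left(-5\right)\right)}{3} = \left(- \frac{4}{3}\right) 5 = - \frac{20}{3}$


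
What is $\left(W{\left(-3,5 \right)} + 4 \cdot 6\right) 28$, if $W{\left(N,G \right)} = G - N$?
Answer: $896$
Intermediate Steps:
$\left(W{\left(-3,5 \right)} + 4 \cdot 6\right) 28 = \left(\left(5 - -3\right) + 4 \cdot 6\right) 28 = \left(\left(5 + 3\right) + 24\right) 28 = \left(8 + 24\right) 28 = 32 \cdot 28 = 896$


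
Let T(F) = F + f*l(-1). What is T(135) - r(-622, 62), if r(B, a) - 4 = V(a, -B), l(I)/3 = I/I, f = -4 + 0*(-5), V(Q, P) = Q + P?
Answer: -565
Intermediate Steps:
V(Q, P) = P + Q
f = -4 (f = -4 + 0 = -4)
l(I) = 3 (l(I) = 3*(I/I) = 3*1 = 3)
r(B, a) = 4 + a - B (r(B, a) = 4 + (-B + a) = 4 + (a - B) = 4 + a - B)
T(F) = -12 + F (T(F) = F - 4*3 = F - 12 = -12 + F)
T(135) - r(-622, 62) = (-12 + 135) - (4 + 62 - 1*(-622)) = 123 - (4 + 62 + 622) = 123 - 1*688 = 123 - 688 = -565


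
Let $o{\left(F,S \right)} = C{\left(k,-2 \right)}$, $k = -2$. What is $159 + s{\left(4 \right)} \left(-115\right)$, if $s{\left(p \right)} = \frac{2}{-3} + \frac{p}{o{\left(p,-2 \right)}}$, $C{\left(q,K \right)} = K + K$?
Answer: $\frac{1052}{3} \approx 350.67$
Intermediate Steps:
$C{\left(q,K \right)} = 2 K$
$o{\left(F,S \right)} = -4$ ($o{\left(F,S \right)} = 2 \left(-2\right) = -4$)
$s{\left(p \right)} = - \frac{2}{3} - \frac{p}{4}$ ($s{\left(p \right)} = \frac{2}{-3} + \frac{p}{-4} = 2 \left(- \frac{1}{3}\right) + p \left(- \frac{1}{4}\right) = - \frac{2}{3} - \frac{p}{4}$)
$159 + s{\left(4 \right)} \left(-115\right) = 159 + \left(- \frac{2}{3} - 1\right) \left(-115\right) = 159 - - \frac{575}{3} = 159 + \frac{575}{3} = \frac{1052}{3}$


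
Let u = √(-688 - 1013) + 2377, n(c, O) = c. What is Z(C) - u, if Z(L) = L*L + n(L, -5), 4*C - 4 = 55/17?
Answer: -10967755/4624 - 9*I*√21 ≈ -2371.9 - 41.243*I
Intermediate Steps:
C = 123/68 (C = 1 + (55/17)/4 = 1 + (55*(1/17))/4 = 1 + (¼)*(55/17) = 1 + 55/68 = 123/68 ≈ 1.8088)
Z(L) = L + L² (Z(L) = L*L + L = L² + L = L + L²)
u = 2377 + 9*I*√21 (u = √(-1701) + 2377 = 9*I*√21 + 2377 = 2377 + 9*I*√21 ≈ 2377.0 + 41.243*I)
Z(C) - u = 123*(1 + 123/68)/68 - (2377 + 9*I*√21) = (123/68)*(191/68) + (-2377 - 9*I*√21) = 23493/4624 + (-2377 - 9*I*√21) = -10967755/4624 - 9*I*√21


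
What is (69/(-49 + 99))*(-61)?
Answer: -4209/50 ≈ -84.180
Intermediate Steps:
(69/(-49 + 99))*(-61) = (69/50)*(-61) = -4209/50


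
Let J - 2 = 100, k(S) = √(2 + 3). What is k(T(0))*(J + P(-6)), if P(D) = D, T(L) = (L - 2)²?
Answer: 96*√5 ≈ 214.66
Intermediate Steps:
T(L) = (-2 + L)²
k(S) = √5
J = 102 (J = 2 + 100 = 102)
k(T(0))*(J + P(-6)) = √5*(102 - 6) = √5*96 = 96*√5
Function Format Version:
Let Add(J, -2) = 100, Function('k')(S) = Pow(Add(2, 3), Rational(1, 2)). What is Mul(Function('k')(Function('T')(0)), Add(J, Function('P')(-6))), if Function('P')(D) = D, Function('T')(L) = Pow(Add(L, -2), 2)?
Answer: Mul(96, Pow(5, Rational(1, 2))) ≈ 214.66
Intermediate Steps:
Function('T')(L) = Pow(Add(-2, L), 2)
Function('k')(S) = Pow(5, Rational(1, 2))
J = 102 (J = Add(2, 100) = 102)
Mul(Function('k')(Function('T')(0)), Add(J, Function('P')(-6))) = Mul(Pow(5, Rational(1, 2)), Add(102, -6)) = Mul(Pow(5, Rational(1, 2)), 96) = Mul(96, Pow(5, Rational(1, 2)))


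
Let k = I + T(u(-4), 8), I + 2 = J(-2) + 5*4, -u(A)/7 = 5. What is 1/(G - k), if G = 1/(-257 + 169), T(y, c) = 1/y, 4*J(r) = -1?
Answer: -3080/54617 ≈ -0.056393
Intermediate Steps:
u(A) = -35 (u(A) = -7*5 = -35)
J(r) = -¼ (J(r) = (¼)*(-1) = -¼)
I = 71/4 (I = -2 + (-¼ + 5*4) = -2 + (-¼ + 20) = -2 + 79/4 = 71/4 ≈ 17.750)
k = 2481/140 (k = 71/4 + 1/(-35) = 71/4 - 1/35 = 2481/140 ≈ 17.721)
G = -1/88 (G = 1/(-88) = -1/88 ≈ -0.011364)
1/(G - k) = 1/(-1/88 - 1*2481/140) = 1/(-1/88 - 2481/140) = 1/(-54617/3080) = -3080/54617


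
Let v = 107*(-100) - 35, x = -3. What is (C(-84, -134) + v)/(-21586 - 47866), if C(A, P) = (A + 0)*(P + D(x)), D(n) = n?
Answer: -773/69452 ≈ -0.011130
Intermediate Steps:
v = -10735 (v = -10700 - 35 = -10735)
C(A, P) = A*(-3 + P) (C(A, P) = (A + 0)*(P - 3) = A*(-3 + P))
(C(-84, -134) + v)/(-21586 - 47866) = (-84*(-3 - 134) - 10735)/(-21586 - 47866) = (-84*(-137) - 10735)/(-69452) = (11508 - 10735)*(-1/69452) = 773*(-1/69452) = -773/69452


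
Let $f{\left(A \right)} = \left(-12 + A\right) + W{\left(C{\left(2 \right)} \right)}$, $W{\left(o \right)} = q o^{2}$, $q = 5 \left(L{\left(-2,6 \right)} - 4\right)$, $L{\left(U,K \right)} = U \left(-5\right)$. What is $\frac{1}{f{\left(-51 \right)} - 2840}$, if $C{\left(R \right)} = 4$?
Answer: $- \frac{1}{2423} \approx -0.00041271$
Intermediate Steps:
$L{\left(U,K \right)} = - 5 U$
$q = 30$ ($q = 5 \left(\left(-5\right) \left(-2\right) - 4\right) = 5 \left(10 - 4\right) = 5 \cdot 6 = 30$)
$W{\left(o \right)} = 30 o^{2}$
$f{\left(A \right)} = 468 + A$ ($f{\left(A \right)} = \left(-12 + A\right) + 30 \cdot 4^{2} = \left(-12 + A\right) + 30 \cdot 16 = \left(-12 + A\right) + 480 = 468 + A$)
$\frac{1}{f{\left(-51 \right)} - 2840} = \frac{1}{\left(468 - 51\right) - 2840} = \frac{1}{417 - 2840} = \frac{1}{-2423} = - \frac{1}{2423}$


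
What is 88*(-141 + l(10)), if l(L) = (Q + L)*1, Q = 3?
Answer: -11264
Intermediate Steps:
l(L) = 3 + L (l(L) = (3 + L)*1 = 3 + L)
88*(-141 + l(10)) = 88*(-141 + (3 + 10)) = 88*(-141 + 13) = 88*(-128) = -11264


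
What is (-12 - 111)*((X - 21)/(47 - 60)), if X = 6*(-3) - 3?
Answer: -5166/13 ≈ -397.38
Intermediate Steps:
X = -21 (X = -18 - 3 = -21)
(-12 - 111)*((X - 21)/(47 - 60)) = (-12 - 111)*((-21 - 21)/(47 - 60)) = -(-5166)/(-13) = -(-5166)*(-1)/13 = -123*42/13 = -5166/13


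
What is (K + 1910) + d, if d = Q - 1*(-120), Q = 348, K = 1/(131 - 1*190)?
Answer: 140301/59 ≈ 2378.0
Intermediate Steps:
K = -1/59 (K = 1/(131 - 190) = 1/(-59) = -1/59 ≈ -0.016949)
d = 468 (d = 348 - 1*(-120) = 348 + 120 = 468)
(K + 1910) + d = (-1/59 + 1910) + 468 = 112689/59 + 468 = 140301/59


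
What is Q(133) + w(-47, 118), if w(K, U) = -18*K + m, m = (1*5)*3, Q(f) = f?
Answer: 994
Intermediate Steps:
m = 15 (m = 5*3 = 15)
w(K, U) = 15 - 18*K (w(K, U) = -18*K + 15 = 15 - 18*K)
Q(133) + w(-47, 118) = 133 + (15 - 18*(-47)) = 133 + (15 + 846) = 133 + 861 = 994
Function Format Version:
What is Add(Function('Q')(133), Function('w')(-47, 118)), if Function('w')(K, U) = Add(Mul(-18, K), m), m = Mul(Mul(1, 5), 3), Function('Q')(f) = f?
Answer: 994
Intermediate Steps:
m = 15 (m = Mul(5, 3) = 15)
Function('w')(K, U) = Add(15, Mul(-18, K)) (Function('w')(K, U) = Add(Mul(-18, K), 15) = Add(15, Mul(-18, K)))
Add(Function('Q')(133), Function('w')(-47, 118)) = Add(133, Add(15, Mul(-18, -47))) = Add(133, Add(15, 846)) = Add(133, 861) = 994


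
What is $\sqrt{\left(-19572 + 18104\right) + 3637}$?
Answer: $3 \sqrt{241} \approx 46.573$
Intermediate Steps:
$\sqrt{\left(-19572 + 18104\right) + 3637} = \sqrt{-1468 + 3637} = \sqrt{2169} = 3 \sqrt{241}$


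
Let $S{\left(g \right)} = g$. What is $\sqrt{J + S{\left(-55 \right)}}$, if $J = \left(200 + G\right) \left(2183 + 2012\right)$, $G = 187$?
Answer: $\sqrt{1623410} \approx 1274.1$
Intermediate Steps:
$J = 1623465$ ($J = \left(200 + 187\right) \left(2183 + 2012\right) = 387 \cdot 4195 = 1623465$)
$\sqrt{J + S{\left(-55 \right)}} = \sqrt{1623465 - 55} = \sqrt{1623410}$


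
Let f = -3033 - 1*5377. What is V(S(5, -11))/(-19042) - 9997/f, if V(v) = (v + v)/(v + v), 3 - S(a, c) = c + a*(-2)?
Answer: 47588616/40035805 ≈ 1.1887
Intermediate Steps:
f = -8410 (f = -3033 - 5377 = -8410)
S(a, c) = 3 - c + 2*a (S(a, c) = 3 - (c + a*(-2)) = 3 - (c - 2*a) = 3 + (-c + 2*a) = 3 - c + 2*a)
V(v) = 1 (V(v) = (2*v)/((2*v)) = (2*v)*(1/(2*v)) = 1)
V(S(5, -11))/(-19042) - 9997/f = 1/(-19042) - 9997/(-8410) = 1*(-1/19042) - 9997*(-1/8410) = -1/19042 + 9997/8410 = 47588616/40035805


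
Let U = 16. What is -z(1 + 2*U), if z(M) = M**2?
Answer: -1089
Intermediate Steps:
-z(1 + 2*U) = -(1 + 2*16)**2 = -(1 + 32)**2 = -1*33**2 = -1*1089 = -1089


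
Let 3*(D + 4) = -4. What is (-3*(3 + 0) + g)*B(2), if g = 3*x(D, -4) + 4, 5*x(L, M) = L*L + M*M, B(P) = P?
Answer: 130/3 ≈ 43.333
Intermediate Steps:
D = -16/3 (D = -4 + (⅓)*(-4) = -4 - 4/3 = -16/3 ≈ -5.3333)
x(L, M) = L²/5 + M²/5 (x(L, M) = (L*L + M*M)/5 = (L² + M²)/5 = L²/5 + M²/5)
g = 92/3 (g = 3*((-16/3)²/5 + (⅕)*(-4)²) + 4 = 3*((⅕)*(256/9) + (⅕)*16) + 4 = 3*(256/45 + 16/5) + 4 = 3*(80/9) + 4 = 80/3 + 4 = 92/3 ≈ 30.667)
(-3*(3 + 0) + g)*B(2) = (-3*(3 + 0) + 92/3)*2 = (-3*3 + 92/3)*2 = (-9 + 92/3)*2 = (65/3)*2 = 130/3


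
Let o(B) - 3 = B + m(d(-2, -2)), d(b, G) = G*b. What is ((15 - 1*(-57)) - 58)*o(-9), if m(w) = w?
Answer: -28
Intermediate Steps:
o(B) = 7 + B (o(B) = 3 + (B - 2*(-2)) = 3 + (B + 4) = 3 + (4 + B) = 7 + B)
((15 - 1*(-57)) - 58)*o(-9) = ((15 - 1*(-57)) - 58)*(7 - 9) = ((15 + 57) - 58)*(-2) = (72 - 58)*(-2) = 14*(-2) = -28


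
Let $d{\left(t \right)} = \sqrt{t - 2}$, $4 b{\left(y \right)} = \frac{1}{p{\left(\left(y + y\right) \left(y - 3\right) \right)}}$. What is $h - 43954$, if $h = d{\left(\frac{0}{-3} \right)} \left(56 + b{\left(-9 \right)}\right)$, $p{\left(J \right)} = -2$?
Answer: $-43954 + \frac{447 i \sqrt{2}}{8} \approx -43954.0 + 79.019 i$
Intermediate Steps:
$b{\left(y \right)} = - \frac{1}{8}$ ($b{\left(y \right)} = \frac{1}{4 \left(-2\right)} = \frac{1}{4} \left(- \frac{1}{2}\right) = - \frac{1}{8}$)
$d{\left(t \right)} = \sqrt{-2 + t}$
$h = \frac{447 i \sqrt{2}}{8}$ ($h = \sqrt{-2 + \frac{0}{-3}} \left(56 - \frac{1}{8}\right) = \sqrt{-2 + 0 \left(- \frac{1}{3}\right)} \frac{447}{8} = \sqrt{-2 + 0} \cdot \frac{447}{8} = \sqrt{-2} \cdot \frac{447}{8} = i \sqrt{2} \cdot \frac{447}{8} = \frac{447 i \sqrt{2}}{8} \approx 79.019 i$)
$h - 43954 = \frac{447 i \sqrt{2}}{8} - 43954 = -43954 + \frac{447 i \sqrt{2}}{8}$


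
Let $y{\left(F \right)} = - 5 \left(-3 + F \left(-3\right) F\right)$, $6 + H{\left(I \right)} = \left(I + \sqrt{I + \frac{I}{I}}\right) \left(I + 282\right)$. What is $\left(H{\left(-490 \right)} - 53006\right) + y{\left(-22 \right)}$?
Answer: $56183 - 208 i \sqrt{489} \approx 56183.0 - 4599.6 i$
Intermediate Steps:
$H{\left(I \right)} = -6 + \left(282 + I\right) \left(I + \sqrt{1 + I}\right)$ ($H{\left(I \right)} = -6 + \left(I + \sqrt{I + \frac{I}{I}}\right) \left(I + 282\right) = -6 + \left(I + \sqrt{I + 1}\right) \left(282 + I\right) = -6 + \left(I + \sqrt{1 + I}\right) \left(282 + I\right) = -6 + \left(282 + I\right) \left(I + \sqrt{1 + I}\right)$)
$y{\left(F \right)} = 15 + 15 F^{2}$ ($y{\left(F \right)} = - 5 \left(-3 + - 3 F F\right) = - 5 \left(-3 - 3 F^{2}\right) = 15 + 15 F^{2}$)
$\left(H{\left(-490 \right)} - 53006\right) + y{\left(-22 \right)} = \left(\left(-6 + \left(-490\right)^{2} + 282 \left(-490\right) + 282 \sqrt{1 - 490} - 490 \sqrt{1 - 490}\right) - 53006\right) + \left(15 + 15 \left(-22\right)^{2}\right) = \left(\left(-6 + 240100 - 138180 + 282 \sqrt{-489} - 490 \sqrt{-489}\right) - 53006\right) + \left(15 + 15 \cdot 484\right) = \left(\left(-6 + 240100 - 138180 + 282 i \sqrt{489} - 490 i \sqrt{489}\right) - 53006\right) + \left(15 + 7260\right) = \left(\left(-6 + 240100 - 138180 + 282 i \sqrt{489} - 490 i \sqrt{489}\right) - 53006\right) + 7275 = \left(\left(101914 - 208 i \sqrt{489}\right) - 53006\right) + 7275 = \left(48908 - 208 i \sqrt{489}\right) + 7275 = 56183 - 208 i \sqrt{489}$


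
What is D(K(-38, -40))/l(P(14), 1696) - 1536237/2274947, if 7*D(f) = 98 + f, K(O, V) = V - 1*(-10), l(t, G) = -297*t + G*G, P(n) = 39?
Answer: -30807282477551/45621402671957 ≈ -0.67528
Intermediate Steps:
l(t, G) = G**2 - 297*t (l(t, G) = -297*t + G**2 = G**2 - 297*t)
K(O, V) = 10 + V (K(O, V) = V + 10 = 10 + V)
D(f) = 14 + f/7 (D(f) = (98 + f)/7 = 14 + f/7)
D(K(-38, -40))/l(P(14), 1696) - 1536237/2274947 = (14 + (10 - 40)/7)/(1696**2 - 297*39) - 1536237/2274947 = (14 + (1/7)*(-30))/(2876416 - 11583) - 1536237*1/2274947 = (14 - 30/7)/2864833 - 1536237/2274947 = (68/7)*(1/2864833) - 1536237/2274947 = 68/20053831 - 1536237/2274947 = -30807282477551/45621402671957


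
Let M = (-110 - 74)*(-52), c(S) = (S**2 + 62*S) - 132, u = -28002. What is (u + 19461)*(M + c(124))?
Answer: -277582500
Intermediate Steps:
c(S) = -132 + S**2 + 62*S
M = 9568 (M = -184*(-52) = 9568)
(u + 19461)*(M + c(124)) = (-28002 + 19461)*(9568 + (-132 + 124**2 + 62*124)) = -8541*(9568 + (-132 + 15376 + 7688)) = -8541*(9568 + 22932) = -8541*32500 = -277582500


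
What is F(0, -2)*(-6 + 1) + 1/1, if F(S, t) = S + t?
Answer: 11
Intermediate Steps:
F(0, -2)*(-6 + 1) + 1/1 = (0 - 2)*(-6 + 1) + 1/1 = -2*(-5) + 1*1 = 10 + 1 = 11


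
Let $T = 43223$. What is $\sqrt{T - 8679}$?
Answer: $4 \sqrt{2159} \approx 185.86$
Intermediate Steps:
$\sqrt{T - 8679} = \sqrt{43223 - 8679} = \sqrt{34544} = 4 \sqrt{2159}$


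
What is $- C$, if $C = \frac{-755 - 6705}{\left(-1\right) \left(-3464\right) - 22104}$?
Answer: $- \frac{373}{932} \approx -0.40021$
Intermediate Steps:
$C = \frac{373}{932}$ ($C = - \frac{7460}{3464 - 22104} = - \frac{7460}{-18640} = \left(-7460\right) \left(- \frac{1}{18640}\right) = \frac{373}{932} \approx 0.40021$)
$- C = \left(-1\right) \frac{373}{932} = - \frac{373}{932}$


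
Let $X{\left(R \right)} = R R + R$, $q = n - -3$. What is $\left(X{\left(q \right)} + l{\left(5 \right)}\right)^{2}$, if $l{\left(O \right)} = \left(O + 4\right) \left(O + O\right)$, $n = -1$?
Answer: $9216$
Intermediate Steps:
$q = 2$ ($q = -1 - -3 = -1 + 3 = 2$)
$l{\left(O \right)} = 2 O \left(4 + O\right)$ ($l{\left(O \right)} = \left(4 + O\right) 2 O = 2 O \left(4 + O\right)$)
$X{\left(R \right)} = R + R^{2}$ ($X{\left(R \right)} = R^{2} + R = R + R^{2}$)
$\left(X{\left(q \right)} + l{\left(5 \right)}\right)^{2} = \left(2 \left(1 + 2\right) + 2 \cdot 5 \left(4 + 5\right)\right)^{2} = \left(2 \cdot 3 + 2 \cdot 5 \cdot 9\right)^{2} = \left(6 + 90\right)^{2} = 96^{2} = 9216$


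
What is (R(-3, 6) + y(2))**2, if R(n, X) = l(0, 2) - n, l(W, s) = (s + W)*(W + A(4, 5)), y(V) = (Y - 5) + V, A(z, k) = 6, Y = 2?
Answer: 196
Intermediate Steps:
y(V) = -3 + V (y(V) = (2 - 5) + V = -3 + V)
l(W, s) = (6 + W)*(W + s) (l(W, s) = (s + W)*(W + 6) = (W + s)*(6 + W) = (6 + W)*(W + s))
R(n, X) = 12 - n (R(n, X) = (0**2 + 6*0 + 6*2 + 0*2) - n = (0 + 0 + 12 + 0) - n = 12 - n)
(R(-3, 6) + y(2))**2 = ((12 - 1*(-3)) + (-3 + 2))**2 = ((12 + 3) - 1)**2 = (15 - 1)**2 = 14**2 = 196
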